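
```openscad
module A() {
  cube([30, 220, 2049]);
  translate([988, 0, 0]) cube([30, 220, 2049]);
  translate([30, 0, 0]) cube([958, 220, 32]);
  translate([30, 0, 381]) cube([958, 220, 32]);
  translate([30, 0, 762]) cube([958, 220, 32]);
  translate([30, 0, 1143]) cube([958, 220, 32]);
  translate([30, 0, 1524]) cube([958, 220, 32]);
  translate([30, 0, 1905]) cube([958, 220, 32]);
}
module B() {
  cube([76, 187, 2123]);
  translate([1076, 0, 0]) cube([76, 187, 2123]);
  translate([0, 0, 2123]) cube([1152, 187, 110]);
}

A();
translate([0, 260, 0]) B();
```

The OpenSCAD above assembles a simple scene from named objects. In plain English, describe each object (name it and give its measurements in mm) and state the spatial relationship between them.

A is a bookshelf 1018 mm wide overall, 220 mm deep and 2049 mm tall. The two sides are 30 mm thick vertical panels. 6 horizontal shelves of 32 mm thickness span between the inner faces of the sides; the lowest shelf sits on the floor and shelves are stacked with a clear vertical gap of 349 mm between each pair.

B is a rectangular door frame: two vertical jambs of 76×187 mm section, 2123 mm tall, with a clear opening 1000 mm wide between their inner faces. A header 110 mm tall and 187 mm deep lies on top of the jambs and spans the full outside width.

The door frame is on the floor beside the bookshelf on its +y side.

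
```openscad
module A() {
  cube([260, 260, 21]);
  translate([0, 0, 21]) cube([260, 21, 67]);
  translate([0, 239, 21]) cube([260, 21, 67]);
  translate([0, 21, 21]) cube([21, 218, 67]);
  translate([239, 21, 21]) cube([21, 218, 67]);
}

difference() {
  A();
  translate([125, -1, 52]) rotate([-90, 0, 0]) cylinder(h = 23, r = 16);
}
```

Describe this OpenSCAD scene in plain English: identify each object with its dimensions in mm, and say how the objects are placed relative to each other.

A is an open-topped rectangular box: outside dimensions 260×260×88 mm, with a uniform wall and base thickness of 21 mm. The base is a full 260×260 slab on the floor; four walls sit on top of the base. The front and back walls (the −y and +y sides) span the full width; the two side walls fit between them.

The open box has a circular hole of radius 16 mm through its front wall, centred at (x = 125, z = 52).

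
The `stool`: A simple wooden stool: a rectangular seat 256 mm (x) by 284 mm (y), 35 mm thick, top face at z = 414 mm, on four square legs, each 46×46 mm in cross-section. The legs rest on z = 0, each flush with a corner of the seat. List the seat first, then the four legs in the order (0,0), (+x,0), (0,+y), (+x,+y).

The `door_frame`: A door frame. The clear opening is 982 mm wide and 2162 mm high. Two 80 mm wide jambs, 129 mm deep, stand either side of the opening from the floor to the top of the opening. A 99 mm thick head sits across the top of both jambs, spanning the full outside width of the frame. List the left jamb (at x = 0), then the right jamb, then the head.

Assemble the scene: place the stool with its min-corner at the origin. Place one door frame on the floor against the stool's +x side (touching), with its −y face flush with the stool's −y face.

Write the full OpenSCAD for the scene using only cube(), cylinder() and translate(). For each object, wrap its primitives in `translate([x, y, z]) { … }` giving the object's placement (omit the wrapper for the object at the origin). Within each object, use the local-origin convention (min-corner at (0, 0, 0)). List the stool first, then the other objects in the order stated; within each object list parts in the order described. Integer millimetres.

translate([0, 0, 379]) cube([256, 284, 35]);
cube([46, 46, 379]);
translate([210, 0, 0]) cube([46, 46, 379]);
translate([0, 238, 0]) cube([46, 46, 379]);
translate([210, 238, 0]) cube([46, 46, 379]);
translate([256, 0, 0]) {
  cube([80, 129, 2162]);
  translate([1062, 0, 0]) cube([80, 129, 2162]);
  translate([0, 0, 2162]) cube([1142, 129, 99]);
}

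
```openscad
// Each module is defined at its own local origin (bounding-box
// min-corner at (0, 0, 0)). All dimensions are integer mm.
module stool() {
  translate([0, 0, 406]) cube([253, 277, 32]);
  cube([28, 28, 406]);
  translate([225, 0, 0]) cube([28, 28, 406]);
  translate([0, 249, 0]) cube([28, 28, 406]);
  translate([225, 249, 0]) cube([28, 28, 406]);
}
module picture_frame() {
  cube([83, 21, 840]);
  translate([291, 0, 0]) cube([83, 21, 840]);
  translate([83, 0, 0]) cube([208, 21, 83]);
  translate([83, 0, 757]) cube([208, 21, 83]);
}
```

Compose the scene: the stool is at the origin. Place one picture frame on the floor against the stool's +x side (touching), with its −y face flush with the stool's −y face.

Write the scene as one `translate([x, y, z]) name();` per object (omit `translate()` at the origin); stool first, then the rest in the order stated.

stool();
translate([253, 0, 0]) picture_frame();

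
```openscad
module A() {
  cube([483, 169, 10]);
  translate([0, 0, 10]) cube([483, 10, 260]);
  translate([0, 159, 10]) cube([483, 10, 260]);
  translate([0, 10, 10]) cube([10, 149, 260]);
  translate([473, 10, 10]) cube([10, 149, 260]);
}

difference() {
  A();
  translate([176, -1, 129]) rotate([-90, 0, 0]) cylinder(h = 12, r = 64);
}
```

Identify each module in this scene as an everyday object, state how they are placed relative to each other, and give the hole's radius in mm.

The subtracted cylinder has r = 64 mm.

A is an open box. The open box has a circular hole through its front wall. The hole's radius is 64 mm.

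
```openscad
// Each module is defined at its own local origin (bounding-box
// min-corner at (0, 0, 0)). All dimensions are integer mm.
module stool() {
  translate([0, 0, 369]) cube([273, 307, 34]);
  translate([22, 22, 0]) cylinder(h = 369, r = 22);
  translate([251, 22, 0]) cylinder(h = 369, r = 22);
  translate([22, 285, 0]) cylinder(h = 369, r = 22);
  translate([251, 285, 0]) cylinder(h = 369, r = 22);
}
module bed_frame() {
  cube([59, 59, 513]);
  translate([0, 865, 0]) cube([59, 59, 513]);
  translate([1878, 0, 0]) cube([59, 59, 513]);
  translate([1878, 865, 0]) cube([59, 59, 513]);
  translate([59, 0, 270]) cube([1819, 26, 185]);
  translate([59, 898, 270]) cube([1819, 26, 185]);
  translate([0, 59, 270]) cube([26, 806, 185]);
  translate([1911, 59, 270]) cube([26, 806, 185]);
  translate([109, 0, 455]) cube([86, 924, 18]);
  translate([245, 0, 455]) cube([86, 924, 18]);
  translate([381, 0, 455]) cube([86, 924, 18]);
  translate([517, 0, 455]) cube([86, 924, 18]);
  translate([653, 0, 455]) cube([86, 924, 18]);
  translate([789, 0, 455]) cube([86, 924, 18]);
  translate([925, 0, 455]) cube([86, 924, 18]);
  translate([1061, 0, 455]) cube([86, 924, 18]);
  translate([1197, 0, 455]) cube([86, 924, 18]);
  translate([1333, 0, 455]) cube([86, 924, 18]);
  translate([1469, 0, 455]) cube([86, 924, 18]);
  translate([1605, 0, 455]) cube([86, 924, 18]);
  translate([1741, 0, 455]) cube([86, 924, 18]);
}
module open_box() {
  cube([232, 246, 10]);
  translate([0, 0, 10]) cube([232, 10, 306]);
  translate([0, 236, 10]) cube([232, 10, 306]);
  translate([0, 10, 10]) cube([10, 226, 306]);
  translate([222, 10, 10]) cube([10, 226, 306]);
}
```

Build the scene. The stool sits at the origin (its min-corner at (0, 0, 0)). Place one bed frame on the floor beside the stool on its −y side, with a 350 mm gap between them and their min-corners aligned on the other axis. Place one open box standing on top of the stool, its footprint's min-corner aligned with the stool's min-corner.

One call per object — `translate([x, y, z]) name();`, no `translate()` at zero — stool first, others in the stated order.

stool();
translate([0, -1274, 0]) bed_frame();
translate([0, 0, 403]) open_box();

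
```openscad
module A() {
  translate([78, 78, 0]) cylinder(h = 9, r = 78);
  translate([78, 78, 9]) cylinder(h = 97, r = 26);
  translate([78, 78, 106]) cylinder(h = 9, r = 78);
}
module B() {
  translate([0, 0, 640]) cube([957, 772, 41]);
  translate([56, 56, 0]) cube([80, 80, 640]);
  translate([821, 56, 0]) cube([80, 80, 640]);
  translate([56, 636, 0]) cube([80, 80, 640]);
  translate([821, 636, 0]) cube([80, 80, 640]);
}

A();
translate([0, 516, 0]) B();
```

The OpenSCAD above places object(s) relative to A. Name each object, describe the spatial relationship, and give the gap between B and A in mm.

The table's nearest face is 360 mm from the spool's +y face.

A is a spool. B is a table. The table is on the floor beside the spool on its +y side. The gap between the table and the spool is 360 mm.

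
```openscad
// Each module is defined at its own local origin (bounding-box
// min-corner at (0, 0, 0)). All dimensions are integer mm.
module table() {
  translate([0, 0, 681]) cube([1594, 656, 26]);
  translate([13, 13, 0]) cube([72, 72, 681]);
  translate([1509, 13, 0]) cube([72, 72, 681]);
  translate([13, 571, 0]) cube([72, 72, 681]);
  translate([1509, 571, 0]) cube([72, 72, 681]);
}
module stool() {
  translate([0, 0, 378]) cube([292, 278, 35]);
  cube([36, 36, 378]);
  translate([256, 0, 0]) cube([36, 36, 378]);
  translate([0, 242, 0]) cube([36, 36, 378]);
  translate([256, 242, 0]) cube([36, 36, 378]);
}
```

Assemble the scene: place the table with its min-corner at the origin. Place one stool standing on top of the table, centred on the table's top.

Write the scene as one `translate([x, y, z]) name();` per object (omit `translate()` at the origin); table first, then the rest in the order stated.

table();
translate([651, 189, 707]) stool();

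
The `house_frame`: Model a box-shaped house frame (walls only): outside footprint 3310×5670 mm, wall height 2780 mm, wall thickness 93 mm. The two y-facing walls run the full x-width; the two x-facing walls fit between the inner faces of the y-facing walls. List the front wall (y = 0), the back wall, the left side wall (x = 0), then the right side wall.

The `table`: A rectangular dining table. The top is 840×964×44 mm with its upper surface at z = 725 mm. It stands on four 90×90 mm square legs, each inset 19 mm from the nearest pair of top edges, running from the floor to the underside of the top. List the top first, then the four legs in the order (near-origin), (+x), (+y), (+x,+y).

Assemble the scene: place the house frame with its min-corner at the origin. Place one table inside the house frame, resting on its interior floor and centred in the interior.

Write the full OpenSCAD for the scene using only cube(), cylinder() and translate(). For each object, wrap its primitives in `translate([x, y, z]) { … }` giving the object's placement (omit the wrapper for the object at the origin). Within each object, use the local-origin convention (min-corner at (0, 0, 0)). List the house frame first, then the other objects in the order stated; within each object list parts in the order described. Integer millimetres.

cube([3310, 93, 2780]);
translate([0, 5577, 0]) cube([3310, 93, 2780]);
translate([0, 93, 0]) cube([93, 5484, 2780]);
translate([3217, 93, 0]) cube([93, 5484, 2780]);
translate([1235, 2353, 0]) {
  translate([0, 0, 681]) cube([840, 964, 44]);
  translate([19, 19, 0]) cube([90, 90, 681]);
  translate([731, 19, 0]) cube([90, 90, 681]);
  translate([19, 855, 0]) cube([90, 90, 681]);
  translate([731, 855, 0]) cube([90, 90, 681]);
}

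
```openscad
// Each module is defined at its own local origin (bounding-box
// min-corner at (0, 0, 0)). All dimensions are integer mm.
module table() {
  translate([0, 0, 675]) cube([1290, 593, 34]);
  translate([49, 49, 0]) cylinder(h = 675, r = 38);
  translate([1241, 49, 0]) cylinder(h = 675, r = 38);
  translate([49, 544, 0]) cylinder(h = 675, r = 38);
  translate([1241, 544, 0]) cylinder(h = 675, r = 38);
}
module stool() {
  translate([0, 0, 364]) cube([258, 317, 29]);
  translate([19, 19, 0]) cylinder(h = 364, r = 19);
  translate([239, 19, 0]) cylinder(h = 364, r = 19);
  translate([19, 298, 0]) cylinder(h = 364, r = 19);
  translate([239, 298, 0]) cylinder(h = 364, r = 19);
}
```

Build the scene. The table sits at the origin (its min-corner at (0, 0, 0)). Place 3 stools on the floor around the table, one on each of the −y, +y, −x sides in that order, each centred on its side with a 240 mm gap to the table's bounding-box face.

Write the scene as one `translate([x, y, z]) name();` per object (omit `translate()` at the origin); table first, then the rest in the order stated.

table();
translate([516, -557, 0]) stool();
translate([516, 833, 0]) stool();
translate([-498, 138, 0]) stool();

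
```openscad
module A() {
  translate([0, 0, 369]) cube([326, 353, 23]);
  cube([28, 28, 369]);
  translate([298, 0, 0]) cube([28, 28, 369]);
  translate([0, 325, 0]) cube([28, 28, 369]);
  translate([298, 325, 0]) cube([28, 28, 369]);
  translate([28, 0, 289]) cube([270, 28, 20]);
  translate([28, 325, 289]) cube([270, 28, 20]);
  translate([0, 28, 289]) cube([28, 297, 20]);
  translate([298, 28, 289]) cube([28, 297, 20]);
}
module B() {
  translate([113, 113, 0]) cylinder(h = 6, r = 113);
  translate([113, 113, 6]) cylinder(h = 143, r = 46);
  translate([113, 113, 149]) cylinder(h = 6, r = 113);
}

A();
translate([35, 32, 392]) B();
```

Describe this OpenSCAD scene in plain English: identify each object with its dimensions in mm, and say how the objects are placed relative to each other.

A is a four-legged stool. The seat is a 326×353×23 mm slab whose top surface is at z = 392 mm; four square legs, each 28×28 mm in cross-section, run from the floor (z = 0) to the underside of the seat, each flush with a corner of the seat. Four stretchers, 28 mm wide and 20 mm tall, connect adjacent legs with their undersides at z = 289 mm, each running between the inner faces of the legs it joins and aligned with the legs' outer faces on the other axis.

B is a spool: two coaxial disc flanges of radius 113 mm and thickness 6 mm, joined by a core cylinder of radius 46 mm and height 143 mm. The lower flange rests on z = 0 and the three cylinders share a vertical axis.

The spool is on top of the stool.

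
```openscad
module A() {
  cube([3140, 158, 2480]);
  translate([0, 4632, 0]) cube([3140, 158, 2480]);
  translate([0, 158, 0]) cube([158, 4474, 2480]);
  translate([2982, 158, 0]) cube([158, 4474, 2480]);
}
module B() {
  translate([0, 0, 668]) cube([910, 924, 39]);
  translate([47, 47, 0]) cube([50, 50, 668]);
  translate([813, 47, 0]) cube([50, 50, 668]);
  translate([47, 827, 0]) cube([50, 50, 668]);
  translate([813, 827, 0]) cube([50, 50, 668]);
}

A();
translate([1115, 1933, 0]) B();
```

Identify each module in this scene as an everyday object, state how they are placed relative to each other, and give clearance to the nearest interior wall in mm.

Clearances: x = 957, y = 1775; minimum 957 mm.

A is a house frame. B is a table. The table sits inside the house frame, centred. The clearance to the nearest interior wall is 957 mm.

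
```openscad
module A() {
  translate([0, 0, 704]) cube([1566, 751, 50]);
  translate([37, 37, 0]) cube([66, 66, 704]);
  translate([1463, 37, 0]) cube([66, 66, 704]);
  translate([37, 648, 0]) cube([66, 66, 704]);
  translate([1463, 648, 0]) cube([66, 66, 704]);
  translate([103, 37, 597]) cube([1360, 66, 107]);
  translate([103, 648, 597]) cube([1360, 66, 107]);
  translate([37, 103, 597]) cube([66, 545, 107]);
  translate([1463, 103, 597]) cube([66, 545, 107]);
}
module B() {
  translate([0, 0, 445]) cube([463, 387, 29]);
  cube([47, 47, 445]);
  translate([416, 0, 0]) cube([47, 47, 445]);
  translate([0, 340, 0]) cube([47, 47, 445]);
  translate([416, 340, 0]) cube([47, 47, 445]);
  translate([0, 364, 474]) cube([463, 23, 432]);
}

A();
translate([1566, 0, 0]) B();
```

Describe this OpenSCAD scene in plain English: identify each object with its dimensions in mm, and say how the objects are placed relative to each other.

A is a table: top 1566 mm (x) × 751 mm (y), 50 mm thick, upper face at z = 754 mm, on four 66×66 mm square legs, each inset 37 mm from the nearest pair of top edges, running from z = 0 to the bottom of the top. Four apron rails, 66 mm thick and 107 mm tall, run between adjacent legs with their top edges flush with the underside of the top and their outer faces flush with the legs' outer faces.

B is a chair. The seat is a 463×387×29 mm slab with its top at z = 474 mm, on four 47×47 mm corner legs (flush with the seat edges, standing on z = 0). A flat backrest 23 mm thick, 432 mm tall, spans the full seat width and rises from the seat top along its +y edge, rear face flush with the rear of the seat.

The chair is against the table's +x side, with their −y faces flush.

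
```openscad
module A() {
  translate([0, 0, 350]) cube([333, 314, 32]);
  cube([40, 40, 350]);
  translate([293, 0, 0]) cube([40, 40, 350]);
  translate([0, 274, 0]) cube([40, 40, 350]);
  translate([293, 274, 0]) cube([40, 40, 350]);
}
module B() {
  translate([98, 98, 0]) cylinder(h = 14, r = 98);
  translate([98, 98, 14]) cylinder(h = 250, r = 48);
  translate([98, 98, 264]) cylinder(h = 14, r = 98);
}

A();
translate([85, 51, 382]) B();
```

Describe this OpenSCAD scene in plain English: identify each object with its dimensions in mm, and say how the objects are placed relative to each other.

A is a simple wooden stool: a rectangular seat 333 mm (x) by 314 mm (y), 32 mm thick, top face at z = 382 mm, on four square legs, each 40×40 mm in cross-section. The legs rest on z = 0, each flush with a corner of the seat.

B is a spool: two coaxial disc flanges of radius 98 mm and thickness 14 mm, joined by a core cylinder of radius 48 mm and height 250 mm. The lower flange rests on z = 0 and the three cylinders share a vertical axis.

The spool is on top of the stool.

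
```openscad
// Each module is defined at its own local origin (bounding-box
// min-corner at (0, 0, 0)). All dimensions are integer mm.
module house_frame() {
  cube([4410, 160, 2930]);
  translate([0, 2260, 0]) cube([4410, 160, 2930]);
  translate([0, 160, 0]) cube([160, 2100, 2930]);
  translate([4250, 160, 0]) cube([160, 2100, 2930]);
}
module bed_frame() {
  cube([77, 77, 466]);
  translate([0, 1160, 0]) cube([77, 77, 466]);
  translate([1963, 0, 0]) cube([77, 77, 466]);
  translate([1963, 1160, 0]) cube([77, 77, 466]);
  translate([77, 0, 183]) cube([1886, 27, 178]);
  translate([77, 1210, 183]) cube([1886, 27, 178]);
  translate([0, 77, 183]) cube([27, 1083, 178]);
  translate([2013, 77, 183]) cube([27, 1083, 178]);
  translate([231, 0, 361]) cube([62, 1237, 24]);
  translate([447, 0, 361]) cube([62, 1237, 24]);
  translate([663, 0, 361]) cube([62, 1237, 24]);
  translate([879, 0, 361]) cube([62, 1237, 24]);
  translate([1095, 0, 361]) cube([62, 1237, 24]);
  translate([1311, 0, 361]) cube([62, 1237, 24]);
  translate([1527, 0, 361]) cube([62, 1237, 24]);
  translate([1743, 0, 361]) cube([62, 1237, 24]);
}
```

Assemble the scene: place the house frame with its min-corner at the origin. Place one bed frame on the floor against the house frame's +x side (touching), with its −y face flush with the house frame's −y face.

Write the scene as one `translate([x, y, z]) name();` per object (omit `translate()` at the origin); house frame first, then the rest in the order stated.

house_frame();
translate([4410, 0, 0]) bed_frame();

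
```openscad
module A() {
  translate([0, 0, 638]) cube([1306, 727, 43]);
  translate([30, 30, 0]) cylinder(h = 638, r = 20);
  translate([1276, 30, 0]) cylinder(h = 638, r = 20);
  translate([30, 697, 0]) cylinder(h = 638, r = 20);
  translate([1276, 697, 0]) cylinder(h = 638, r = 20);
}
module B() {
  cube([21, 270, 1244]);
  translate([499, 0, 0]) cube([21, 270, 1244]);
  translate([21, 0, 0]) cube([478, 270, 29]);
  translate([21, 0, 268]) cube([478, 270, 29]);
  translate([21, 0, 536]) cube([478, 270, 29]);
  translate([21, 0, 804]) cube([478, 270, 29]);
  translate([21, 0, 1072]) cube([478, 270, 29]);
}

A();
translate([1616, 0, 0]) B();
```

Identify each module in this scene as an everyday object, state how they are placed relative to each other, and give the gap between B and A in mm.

A is a table. B is a bookshelf. The bookshelf is on the floor beside the table on its +x side. The gap between the bookshelf and the table is 310 mm.

The bookshelf's nearest face is 310 mm from the table's +x face.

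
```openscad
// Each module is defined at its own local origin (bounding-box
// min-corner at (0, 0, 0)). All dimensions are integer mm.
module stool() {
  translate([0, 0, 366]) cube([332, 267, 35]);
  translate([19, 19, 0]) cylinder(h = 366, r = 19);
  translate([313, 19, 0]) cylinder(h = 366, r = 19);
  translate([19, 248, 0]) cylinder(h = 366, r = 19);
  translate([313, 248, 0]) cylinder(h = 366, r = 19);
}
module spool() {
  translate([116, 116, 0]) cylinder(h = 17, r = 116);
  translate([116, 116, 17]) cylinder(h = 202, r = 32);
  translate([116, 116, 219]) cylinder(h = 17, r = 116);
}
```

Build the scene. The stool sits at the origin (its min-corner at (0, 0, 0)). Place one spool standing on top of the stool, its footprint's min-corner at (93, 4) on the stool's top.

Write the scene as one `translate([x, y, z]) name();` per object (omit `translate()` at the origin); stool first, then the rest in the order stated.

stool();
translate([93, 4, 401]) spool();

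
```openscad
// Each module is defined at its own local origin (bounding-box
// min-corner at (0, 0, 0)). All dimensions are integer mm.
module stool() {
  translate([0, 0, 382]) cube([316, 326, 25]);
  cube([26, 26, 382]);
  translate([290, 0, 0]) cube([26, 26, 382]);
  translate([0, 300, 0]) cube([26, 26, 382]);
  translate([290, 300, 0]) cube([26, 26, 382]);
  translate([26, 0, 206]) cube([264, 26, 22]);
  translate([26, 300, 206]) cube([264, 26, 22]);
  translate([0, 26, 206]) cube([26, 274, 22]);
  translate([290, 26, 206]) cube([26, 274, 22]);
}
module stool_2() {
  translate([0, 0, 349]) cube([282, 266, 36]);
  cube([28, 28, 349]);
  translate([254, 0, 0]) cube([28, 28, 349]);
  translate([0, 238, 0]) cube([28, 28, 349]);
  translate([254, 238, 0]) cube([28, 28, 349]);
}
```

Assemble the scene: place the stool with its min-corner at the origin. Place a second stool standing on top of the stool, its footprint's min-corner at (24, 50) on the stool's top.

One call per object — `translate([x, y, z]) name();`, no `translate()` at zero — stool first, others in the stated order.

stool();
translate([24, 50, 407]) stool_2();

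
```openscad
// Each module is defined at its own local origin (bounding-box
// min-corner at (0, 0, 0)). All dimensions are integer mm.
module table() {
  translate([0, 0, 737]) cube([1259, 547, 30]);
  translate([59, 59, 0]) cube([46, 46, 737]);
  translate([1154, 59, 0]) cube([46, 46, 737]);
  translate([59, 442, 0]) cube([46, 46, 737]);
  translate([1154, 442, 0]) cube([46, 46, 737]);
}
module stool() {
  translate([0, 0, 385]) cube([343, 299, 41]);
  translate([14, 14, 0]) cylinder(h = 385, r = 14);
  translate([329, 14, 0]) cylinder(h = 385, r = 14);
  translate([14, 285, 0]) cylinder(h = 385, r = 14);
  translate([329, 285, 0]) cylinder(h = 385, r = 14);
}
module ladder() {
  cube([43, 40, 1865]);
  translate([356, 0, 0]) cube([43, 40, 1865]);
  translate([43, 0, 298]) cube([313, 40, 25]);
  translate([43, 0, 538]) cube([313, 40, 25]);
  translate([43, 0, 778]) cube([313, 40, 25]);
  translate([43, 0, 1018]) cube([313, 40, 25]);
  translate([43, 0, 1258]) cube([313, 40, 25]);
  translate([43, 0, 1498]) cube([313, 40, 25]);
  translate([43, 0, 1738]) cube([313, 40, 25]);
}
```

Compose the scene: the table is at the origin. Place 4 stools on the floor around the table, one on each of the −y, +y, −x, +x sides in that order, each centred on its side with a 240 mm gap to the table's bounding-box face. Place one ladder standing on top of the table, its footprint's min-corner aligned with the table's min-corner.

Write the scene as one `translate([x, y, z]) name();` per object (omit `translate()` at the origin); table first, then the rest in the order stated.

table();
translate([458, -539, 0]) stool();
translate([458, 787, 0]) stool();
translate([-583, 124, 0]) stool();
translate([1499, 124, 0]) stool();
translate([0, 0, 767]) ladder();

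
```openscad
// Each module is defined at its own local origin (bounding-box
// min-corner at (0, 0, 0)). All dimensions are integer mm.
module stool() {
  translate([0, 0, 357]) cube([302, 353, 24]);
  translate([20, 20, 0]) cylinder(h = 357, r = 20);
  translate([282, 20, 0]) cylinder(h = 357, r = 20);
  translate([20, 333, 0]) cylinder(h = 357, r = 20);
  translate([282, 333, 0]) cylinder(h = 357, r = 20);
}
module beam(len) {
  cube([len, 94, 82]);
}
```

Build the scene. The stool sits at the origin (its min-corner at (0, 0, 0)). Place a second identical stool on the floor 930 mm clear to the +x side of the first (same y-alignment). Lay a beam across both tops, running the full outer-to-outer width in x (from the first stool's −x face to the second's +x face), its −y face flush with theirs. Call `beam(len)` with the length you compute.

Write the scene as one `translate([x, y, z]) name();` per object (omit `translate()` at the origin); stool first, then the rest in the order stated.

stool();
translate([1232, 0, 0]) stool();
translate([0, 0, 381]) beam(1534);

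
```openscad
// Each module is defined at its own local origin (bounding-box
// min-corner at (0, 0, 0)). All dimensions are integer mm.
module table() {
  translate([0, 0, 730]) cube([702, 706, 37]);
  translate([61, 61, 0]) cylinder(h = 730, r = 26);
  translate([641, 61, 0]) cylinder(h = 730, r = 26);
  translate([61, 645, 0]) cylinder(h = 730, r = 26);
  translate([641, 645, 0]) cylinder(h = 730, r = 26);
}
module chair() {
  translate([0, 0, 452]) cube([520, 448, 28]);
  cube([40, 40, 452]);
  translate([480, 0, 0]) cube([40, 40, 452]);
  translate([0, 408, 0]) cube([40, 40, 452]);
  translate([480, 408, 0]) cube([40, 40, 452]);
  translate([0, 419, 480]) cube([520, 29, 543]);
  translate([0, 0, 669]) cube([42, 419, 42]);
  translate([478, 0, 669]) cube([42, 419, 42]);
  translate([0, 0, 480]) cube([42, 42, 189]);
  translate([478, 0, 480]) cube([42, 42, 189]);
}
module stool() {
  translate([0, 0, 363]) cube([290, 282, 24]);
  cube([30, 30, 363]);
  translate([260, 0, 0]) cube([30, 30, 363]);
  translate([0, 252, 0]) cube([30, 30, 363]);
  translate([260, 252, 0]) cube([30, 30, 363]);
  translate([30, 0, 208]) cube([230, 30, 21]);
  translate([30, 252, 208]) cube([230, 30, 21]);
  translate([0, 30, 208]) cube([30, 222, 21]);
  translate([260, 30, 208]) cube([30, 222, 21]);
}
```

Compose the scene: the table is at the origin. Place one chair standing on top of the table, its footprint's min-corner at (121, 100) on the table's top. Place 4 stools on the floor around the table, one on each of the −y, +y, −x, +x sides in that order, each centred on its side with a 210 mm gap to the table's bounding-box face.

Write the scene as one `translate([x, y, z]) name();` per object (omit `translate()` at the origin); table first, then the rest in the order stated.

table();
translate([121, 100, 767]) chair();
translate([206, -492, 0]) stool();
translate([206, 916, 0]) stool();
translate([-500, 212, 0]) stool();
translate([912, 212, 0]) stool();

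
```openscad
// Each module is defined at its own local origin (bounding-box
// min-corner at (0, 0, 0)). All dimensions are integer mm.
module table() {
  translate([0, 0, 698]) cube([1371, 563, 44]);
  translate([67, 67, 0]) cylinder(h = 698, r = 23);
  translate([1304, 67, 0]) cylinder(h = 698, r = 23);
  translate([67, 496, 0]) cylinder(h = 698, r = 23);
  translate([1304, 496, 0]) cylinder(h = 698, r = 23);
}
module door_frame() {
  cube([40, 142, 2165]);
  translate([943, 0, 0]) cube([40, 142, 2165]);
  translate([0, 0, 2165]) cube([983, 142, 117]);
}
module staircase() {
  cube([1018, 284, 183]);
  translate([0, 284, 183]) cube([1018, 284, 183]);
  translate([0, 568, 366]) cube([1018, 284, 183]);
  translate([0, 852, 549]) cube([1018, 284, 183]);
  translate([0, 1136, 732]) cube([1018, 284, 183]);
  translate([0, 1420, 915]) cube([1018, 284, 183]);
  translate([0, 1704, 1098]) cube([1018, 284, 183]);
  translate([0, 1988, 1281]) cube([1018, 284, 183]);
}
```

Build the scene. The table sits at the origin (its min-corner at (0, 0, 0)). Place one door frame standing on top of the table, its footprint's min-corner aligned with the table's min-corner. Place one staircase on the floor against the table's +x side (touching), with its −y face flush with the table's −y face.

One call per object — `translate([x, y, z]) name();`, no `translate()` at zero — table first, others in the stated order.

table();
translate([0, 0, 742]) door_frame();
translate([1371, 0, 0]) staircase();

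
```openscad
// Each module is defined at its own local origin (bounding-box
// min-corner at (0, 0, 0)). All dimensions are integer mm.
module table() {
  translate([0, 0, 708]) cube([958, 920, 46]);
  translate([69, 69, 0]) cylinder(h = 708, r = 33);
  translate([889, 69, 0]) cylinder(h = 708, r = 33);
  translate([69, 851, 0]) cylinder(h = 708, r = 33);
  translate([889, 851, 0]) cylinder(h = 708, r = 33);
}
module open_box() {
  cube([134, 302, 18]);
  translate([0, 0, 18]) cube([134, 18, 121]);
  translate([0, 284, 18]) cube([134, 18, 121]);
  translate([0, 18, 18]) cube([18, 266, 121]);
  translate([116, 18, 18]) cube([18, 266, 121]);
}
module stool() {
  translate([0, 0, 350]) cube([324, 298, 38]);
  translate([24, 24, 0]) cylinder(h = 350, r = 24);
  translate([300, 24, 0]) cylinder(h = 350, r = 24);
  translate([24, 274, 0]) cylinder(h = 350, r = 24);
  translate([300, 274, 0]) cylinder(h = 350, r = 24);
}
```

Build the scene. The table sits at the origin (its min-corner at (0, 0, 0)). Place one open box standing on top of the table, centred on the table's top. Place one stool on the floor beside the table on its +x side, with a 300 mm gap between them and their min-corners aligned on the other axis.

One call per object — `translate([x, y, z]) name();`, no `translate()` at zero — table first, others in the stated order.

table();
translate([412, 309, 754]) open_box();
translate([1258, 0, 0]) stool();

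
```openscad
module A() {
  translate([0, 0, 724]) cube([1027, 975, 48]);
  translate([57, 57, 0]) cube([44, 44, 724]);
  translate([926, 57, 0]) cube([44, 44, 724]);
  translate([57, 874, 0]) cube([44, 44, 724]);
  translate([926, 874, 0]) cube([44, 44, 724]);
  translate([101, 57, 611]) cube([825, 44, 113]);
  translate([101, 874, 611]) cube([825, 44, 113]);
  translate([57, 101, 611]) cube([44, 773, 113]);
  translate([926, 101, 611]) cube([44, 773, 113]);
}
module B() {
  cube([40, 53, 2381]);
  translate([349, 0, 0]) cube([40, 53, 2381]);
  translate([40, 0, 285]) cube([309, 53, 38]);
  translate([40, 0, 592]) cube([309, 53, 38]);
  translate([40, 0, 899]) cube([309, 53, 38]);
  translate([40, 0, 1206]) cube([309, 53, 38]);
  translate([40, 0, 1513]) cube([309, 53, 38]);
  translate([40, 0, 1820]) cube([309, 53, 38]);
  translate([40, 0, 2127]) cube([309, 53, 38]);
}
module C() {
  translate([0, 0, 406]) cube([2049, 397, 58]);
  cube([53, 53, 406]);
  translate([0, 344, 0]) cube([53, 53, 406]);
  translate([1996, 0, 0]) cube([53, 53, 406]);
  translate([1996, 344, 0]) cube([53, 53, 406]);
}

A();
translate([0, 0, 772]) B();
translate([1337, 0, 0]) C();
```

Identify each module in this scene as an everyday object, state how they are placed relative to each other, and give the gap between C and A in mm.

The bench's nearest face is 310 mm from the table's +x face.

A is a table. B is a ladder. C is a bench. The ladder is on top of the table. The bench is on the floor beside the table on its +x side. The gap between the bench and the table is 310 mm.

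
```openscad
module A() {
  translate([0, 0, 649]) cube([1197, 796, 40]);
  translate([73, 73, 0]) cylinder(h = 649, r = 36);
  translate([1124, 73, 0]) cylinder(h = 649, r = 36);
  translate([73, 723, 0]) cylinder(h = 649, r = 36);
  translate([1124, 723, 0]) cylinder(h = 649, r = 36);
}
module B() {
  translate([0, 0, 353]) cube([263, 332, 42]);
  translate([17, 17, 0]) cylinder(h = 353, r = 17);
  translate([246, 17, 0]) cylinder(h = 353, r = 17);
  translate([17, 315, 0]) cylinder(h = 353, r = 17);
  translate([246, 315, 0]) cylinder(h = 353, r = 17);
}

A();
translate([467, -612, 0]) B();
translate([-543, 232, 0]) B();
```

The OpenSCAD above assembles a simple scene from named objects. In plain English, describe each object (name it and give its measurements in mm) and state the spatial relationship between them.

A is a rectangular dining table. The top is 1197×796×40 mm with its upper surface at z = 689 mm. It stands on four round legs of 72 mm diameter, each leg's bounding box inset 37 mm from the nearest pair of top edges, running from the floor to the underside of the top.

B is a simple wooden stool: a rectangular seat 263 mm (x) by 332 mm (y), 42 mm thick, top face at z = 395 mm, on four round legs, each 34 mm in diameter. The legs rest on z = 0, each leg's axis is inset half a diameter from the nearest pair of seat edges (so the leg's bounding box is flush with the corner).

Two stools sit around the table at the −y, −x sides.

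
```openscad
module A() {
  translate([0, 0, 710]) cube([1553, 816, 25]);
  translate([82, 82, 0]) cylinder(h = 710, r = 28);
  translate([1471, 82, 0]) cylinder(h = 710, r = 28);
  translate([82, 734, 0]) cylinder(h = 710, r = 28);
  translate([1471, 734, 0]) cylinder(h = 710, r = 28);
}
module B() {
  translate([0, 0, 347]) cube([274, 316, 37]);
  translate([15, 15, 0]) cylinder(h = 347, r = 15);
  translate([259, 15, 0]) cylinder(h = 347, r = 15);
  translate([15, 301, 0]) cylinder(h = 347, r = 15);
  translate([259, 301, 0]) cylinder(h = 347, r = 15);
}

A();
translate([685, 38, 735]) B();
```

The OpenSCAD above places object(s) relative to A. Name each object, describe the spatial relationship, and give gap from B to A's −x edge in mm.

A is a table. B is a stool. The stool is on top of the table. The gap from the stool to the table's −x edge is 685 mm.

The stool's min-x is at 685; the table's min-x is 0; gap = 685 mm.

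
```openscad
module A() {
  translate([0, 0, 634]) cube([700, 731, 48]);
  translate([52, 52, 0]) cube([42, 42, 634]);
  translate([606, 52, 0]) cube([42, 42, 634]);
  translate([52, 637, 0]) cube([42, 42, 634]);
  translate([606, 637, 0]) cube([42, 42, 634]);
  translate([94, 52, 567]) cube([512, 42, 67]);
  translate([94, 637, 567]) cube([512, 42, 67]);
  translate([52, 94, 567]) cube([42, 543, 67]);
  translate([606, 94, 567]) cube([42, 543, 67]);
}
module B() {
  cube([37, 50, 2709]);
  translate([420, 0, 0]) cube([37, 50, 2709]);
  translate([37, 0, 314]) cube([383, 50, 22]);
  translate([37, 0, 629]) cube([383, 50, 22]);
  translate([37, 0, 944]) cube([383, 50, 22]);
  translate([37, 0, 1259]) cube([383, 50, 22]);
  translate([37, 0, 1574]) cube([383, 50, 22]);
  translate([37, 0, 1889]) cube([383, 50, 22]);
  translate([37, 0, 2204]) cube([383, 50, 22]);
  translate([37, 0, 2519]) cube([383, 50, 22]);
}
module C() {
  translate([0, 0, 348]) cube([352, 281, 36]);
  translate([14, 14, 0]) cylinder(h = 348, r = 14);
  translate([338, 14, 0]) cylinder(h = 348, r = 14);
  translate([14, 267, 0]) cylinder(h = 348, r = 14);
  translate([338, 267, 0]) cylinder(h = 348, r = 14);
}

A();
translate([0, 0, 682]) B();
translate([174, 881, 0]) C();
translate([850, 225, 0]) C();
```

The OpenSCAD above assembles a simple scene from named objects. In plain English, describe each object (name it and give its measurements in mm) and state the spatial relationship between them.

A is a table with a 700×731 mm rectangular top, 48 mm thick, top surface at z = 682 mm, supported by four 42×42 mm square legs, each inset 52 mm from the nearest pair of top edges, running from the floor. Four apron rails, 42 mm thick and 67 mm tall, run between adjacent legs with their top edges flush with the underside of the top and their outer faces flush with the legs' outer faces.

B is a wooden ladder with two side rails of 37×50 mm section and 2709 mm height, set 457 mm apart overall. Between them run 8 rectangular rungs (50 mm deep, 22 mm thick), front faces flush with the rails' −y face. The bottom of the first rung is 314 mm above the floor and each subsequent rung is 315 mm higher than the one below.

C is a simple wooden stool: a rectangular seat 352 mm (x) by 281 mm (y), 36 mm thick, top face at z = 384 mm, on four round legs, each 28 mm in diameter. The legs rest on z = 0, each leg's axis is inset half a diameter from the nearest pair of seat edges (so the leg's bounding box is flush with the corner).

The ladder is on top of the table. Two stools sit around the table at the +y, +x sides.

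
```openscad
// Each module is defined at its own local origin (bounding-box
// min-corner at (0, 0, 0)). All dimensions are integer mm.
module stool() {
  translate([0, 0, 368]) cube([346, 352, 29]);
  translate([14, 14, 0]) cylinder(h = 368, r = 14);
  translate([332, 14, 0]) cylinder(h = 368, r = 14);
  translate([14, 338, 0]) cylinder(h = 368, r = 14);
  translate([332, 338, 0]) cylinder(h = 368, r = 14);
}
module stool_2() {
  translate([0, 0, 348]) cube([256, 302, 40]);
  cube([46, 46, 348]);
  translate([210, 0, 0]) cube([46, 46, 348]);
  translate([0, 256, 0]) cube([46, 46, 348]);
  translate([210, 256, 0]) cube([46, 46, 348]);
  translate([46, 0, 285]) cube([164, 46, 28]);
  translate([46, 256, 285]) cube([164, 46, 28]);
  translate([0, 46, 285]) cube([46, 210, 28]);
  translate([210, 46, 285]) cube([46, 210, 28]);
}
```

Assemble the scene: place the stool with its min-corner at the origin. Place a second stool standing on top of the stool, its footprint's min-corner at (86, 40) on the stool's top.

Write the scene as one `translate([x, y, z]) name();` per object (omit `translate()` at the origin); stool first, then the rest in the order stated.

stool();
translate([86, 40, 397]) stool_2();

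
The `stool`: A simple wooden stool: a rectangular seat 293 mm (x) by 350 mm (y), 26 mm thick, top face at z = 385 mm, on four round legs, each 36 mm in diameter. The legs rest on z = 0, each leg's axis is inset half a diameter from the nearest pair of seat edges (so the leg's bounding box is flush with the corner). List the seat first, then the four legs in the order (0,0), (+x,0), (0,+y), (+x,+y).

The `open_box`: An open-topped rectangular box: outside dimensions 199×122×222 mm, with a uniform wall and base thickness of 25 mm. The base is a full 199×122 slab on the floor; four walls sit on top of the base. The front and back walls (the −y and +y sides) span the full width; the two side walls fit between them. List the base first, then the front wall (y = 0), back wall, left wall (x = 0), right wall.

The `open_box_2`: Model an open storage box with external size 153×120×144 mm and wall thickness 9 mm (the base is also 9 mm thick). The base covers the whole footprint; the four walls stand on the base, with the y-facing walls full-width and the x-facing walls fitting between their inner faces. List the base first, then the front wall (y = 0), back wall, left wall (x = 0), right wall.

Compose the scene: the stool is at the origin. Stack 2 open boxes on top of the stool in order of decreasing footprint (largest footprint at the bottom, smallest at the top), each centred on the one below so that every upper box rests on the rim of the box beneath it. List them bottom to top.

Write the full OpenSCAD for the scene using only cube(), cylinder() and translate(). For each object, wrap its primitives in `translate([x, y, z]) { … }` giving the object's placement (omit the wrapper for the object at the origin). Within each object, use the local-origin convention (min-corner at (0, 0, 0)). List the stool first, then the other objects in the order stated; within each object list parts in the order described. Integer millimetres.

translate([0, 0, 359]) cube([293, 350, 26]);
translate([18, 18, 0]) cylinder(h = 359, r = 18);
translate([275, 18, 0]) cylinder(h = 359, r = 18);
translate([18, 332, 0]) cylinder(h = 359, r = 18);
translate([275, 332, 0]) cylinder(h = 359, r = 18);
translate([47, 114, 385]) {
  cube([199, 122, 25]);
  translate([0, 0, 25]) cube([199, 25, 197]);
  translate([0, 97, 25]) cube([199, 25, 197]);
  translate([0, 25, 25]) cube([25, 72, 197]);
  translate([174, 25, 25]) cube([25, 72, 197]);
}
translate([70, 115, 607]) {
  cube([153, 120, 9]);
  translate([0, 0, 9]) cube([153, 9, 135]);
  translate([0, 111, 9]) cube([153, 9, 135]);
  translate([0, 9, 9]) cube([9, 102, 135]);
  translate([144, 9, 9]) cube([9, 102, 135]);
}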